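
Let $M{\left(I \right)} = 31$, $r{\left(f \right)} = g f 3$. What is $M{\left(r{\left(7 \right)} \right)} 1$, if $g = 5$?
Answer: $31$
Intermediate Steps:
$r{\left(f \right)} = 15 f$ ($r{\left(f \right)} = 5 f 3 = 15 f$)
$M{\left(r{\left(7 \right)} \right)} 1 = 31 \cdot 1 = 31$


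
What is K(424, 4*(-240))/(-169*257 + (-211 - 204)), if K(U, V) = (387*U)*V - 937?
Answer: 22503631/6264 ≈ 3592.5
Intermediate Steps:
K(U, V) = -937 + 387*U*V (K(U, V) = 387*U*V - 937 = -937 + 387*U*V)
K(424, 4*(-240))/(-169*257 + (-211 - 204)) = (-937 + 387*424*(4*(-240)))/(-169*257 + (-211 - 204)) = (-937 + 387*424*(-960))/(-43433 - 415) = (-937 - 157524480)/(-43848) = -157525417*(-1/43848) = 22503631/6264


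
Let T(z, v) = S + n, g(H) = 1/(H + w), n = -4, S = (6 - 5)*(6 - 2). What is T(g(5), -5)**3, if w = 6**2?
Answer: 0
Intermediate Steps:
S = 4 (S = 1*4 = 4)
w = 36
g(H) = 1/(36 + H) (g(H) = 1/(H + 36) = 1/(36 + H))
T(z, v) = 0 (T(z, v) = 4 - 4 = 0)
T(g(5), -5)**3 = 0**3 = 0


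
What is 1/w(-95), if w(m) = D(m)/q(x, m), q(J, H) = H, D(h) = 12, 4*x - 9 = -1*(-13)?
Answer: -95/12 ≈ -7.9167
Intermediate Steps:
x = 11/2 (x = 9/4 + (-1*(-13))/4 = 9/4 + (1/4)*13 = 9/4 + 13/4 = 11/2 ≈ 5.5000)
w(m) = 12/m
1/w(-95) = 1/(12/(-95)) = 1/(12*(-1/95)) = 1/(-12/95) = -95/12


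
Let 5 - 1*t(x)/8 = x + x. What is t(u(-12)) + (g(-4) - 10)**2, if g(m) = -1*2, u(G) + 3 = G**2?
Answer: -2072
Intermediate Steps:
u(G) = -3 + G**2
t(x) = 40 - 16*x (t(x) = 40 - 8*(x + x) = 40 - 16*x)
g(m) = -2
t(u(-12)) + (g(-4) - 10)**2 = (40 - 16*(-3 + (-12)**2)) + (-2 - 10)**2 = (40 - 16*(-3 + 144)) + (-12)**2 = (40 - 16*141) + 144 = (40 - 2256) + 144 = -2216 + 144 = -2072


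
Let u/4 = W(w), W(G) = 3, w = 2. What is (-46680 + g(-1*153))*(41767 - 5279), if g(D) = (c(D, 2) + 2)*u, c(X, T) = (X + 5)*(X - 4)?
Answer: 8471637888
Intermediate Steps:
u = 12 (u = 4*3 = 12)
c(X, T) = (-4 + X)*(5 + X) (c(X, T) = (5 + X)*(-4 + X) = (-4 + X)*(5 + X))
g(D) = -216 + 12*D + 12*D² (g(D) = ((-20 + D + D²) + 2)*12 = (-18 + D + D²)*12 = -216 + 12*D + 12*D²)
(-46680 + g(-1*153))*(41767 - 5279) = (-46680 + (-216 + 12*(-1*153) + 12*(-1*153)²))*(41767 - 5279) = (-46680 + (-216 + 12*(-153) + 12*(-153)²))*36488 = (-46680 + (-216 - 1836 + 12*23409))*36488 = (-46680 + (-216 - 1836 + 280908))*36488 = (-46680 + 278856)*36488 = 232176*36488 = 8471637888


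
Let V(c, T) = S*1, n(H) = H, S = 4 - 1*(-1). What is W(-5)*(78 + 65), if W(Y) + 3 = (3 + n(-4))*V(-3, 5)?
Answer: -1144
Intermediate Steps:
S = 5 (S = 4 + 1 = 5)
V(c, T) = 5 (V(c, T) = 5*1 = 5)
W(Y) = -8 (W(Y) = -3 + (3 - 4)*5 = -3 - 1*5 = -3 - 5 = -8)
W(-5)*(78 + 65) = -8*(78 + 65) = -8*143 = -1144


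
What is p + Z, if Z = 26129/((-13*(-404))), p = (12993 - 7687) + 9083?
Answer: 75597157/5252 ≈ 14394.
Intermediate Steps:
p = 14389 (p = 5306 + 9083 = 14389)
Z = 26129/5252 ≈ 4.9751
p + Z = 14389 + 26129/5252 = 75597157/5252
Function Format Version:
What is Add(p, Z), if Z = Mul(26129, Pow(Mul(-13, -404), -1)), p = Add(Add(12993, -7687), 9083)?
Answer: Rational(75597157, 5252) ≈ 14394.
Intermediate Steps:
p = 14389 (p = Add(5306, 9083) = 14389)
Z = Rational(26129, 5252) (Z = Mul(26129, Pow(5252, -1)) = Mul(26129, Rational(1, 5252)) = Rational(26129, 5252) ≈ 4.9751)
Add(p, Z) = Add(14389, Rational(26129, 5252)) = Rational(75597157, 5252)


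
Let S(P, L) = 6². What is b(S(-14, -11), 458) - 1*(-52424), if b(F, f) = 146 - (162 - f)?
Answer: 52866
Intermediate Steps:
S(P, L) = 36
b(F, f) = -16 + f (b(F, f) = 146 + (-162 + f) = -16 + f)
b(S(-14, -11), 458) - 1*(-52424) = (-16 + 458) - 1*(-52424) = 442 + 52424 = 52866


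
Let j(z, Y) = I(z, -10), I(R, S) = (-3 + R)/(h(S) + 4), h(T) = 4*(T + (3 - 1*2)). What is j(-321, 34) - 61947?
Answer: -495495/8 ≈ -61937.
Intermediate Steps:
h(T) = 4 + 4*T (h(T) = 4*(T + (3 - 2)) = 4*(T + 1) = 4*(1 + T) = 4 + 4*T)
I(R, S) = (-3 + R)/(8 + 4*S) (I(R, S) = (-3 + R)/((4 + 4*S) + 4) = (-3 + R)/(8 + 4*S))
j(z, Y) = 3/32 - z/32 (j(z, Y) = (-3 + z)/(4*(2 - 10)) = (¼)*(-3 + z)/(-8) = (¼)*(-⅛)*(-3 + z) = 3/32 - z/32)
j(-321, 34) - 61947 = (3/32 - 1/32*(-321)) - 61947 = (3/32 + 321/32) - 61947 = 81/8 - 61947 = -495495/8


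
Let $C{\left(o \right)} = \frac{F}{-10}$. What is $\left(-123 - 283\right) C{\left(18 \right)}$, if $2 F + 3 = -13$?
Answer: $- \frac{1624}{5} \approx -324.8$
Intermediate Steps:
$F = -8$ ($F = - \frac{3}{2} + \frac{1}{2} \left(-13\right) = - \frac{3}{2} - \frac{13}{2} = -8$)
$C{\left(o \right)} = \frac{4}{5}$ ($C{\left(o \right)} = - \frac{8}{-10} = \left(-8\right) \left(- \frac{1}{10}\right) = \frac{4}{5}$)
$\left(-123 - 283\right) C{\left(18 \right)} = \left(-123 - 283\right) \frac{4}{5} = \left(-406\right) \frac{4}{5} = - \frac{1624}{5}$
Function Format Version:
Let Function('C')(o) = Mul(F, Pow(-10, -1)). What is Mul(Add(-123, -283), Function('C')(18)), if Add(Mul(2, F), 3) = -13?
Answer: Rational(-1624, 5) ≈ -324.80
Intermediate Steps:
F = -8 (F = Add(Rational(-3, 2), Mul(Rational(1, 2), -13)) = Add(Rational(-3, 2), Rational(-13, 2)) = -8)
Function('C')(o) = Rational(4, 5) (Function('C')(o) = Mul(-8, Pow(-10, -1)) = Mul(-8, Rational(-1, 10)) = Rational(4, 5))
Mul(Add(-123, -283), Function('C')(18)) = Mul(Add(-123, -283), Rational(4, 5)) = Mul(-406, Rational(4, 5)) = Rational(-1624, 5)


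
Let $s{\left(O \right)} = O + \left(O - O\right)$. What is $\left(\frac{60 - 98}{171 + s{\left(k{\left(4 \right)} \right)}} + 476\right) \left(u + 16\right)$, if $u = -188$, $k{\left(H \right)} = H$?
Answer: $- \frac{14321064}{175} \approx -81835.0$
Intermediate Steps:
$s{\left(O \right)} = O$ ($s{\left(O \right)} = O + 0 = O$)
$\left(\frac{60 - 98}{171 + s{\left(k{\left(4 \right)} \right)}} + 476\right) \left(u + 16\right) = \left(\frac{60 - 98}{171 + 4} + 476\right) \left(-188 + 16\right) = \left(- \frac{38}{175} + 476\right) \left(-172\right) = \frac{83262}{175} \left(-172\right) = - \frac{14321064}{175}$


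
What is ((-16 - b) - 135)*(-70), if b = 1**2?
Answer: 10640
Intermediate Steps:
b = 1
((-16 - b) - 135)*(-70) = ((-16 - 1*1) - 135)*(-70) = ((-16 - 1) - 135)*(-70) = (-17 - 135)*(-70) = -152*(-70) = 10640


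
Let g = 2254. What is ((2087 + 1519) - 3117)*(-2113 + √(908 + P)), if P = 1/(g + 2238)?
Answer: -1033257 + 1467*√508935739/2246 ≈ -1.0185e+6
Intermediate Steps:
P = 1/4492 (P = 1/(2254 + 2238) = 1/4492 ≈ 0.00022262)
((2087 + 1519) - 3117)*(-2113 + √(908 + P)) = ((2087 + 1519) - 3117)*(-2113 + √(908 + 1/4492)) = (3606 - 3117)*(-2113 + √(4078737/4492)) = 489*(-2113 + 3*√508935739/2246) = -1033257 + 1467*√508935739/2246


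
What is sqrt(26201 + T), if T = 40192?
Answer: 3*sqrt(7377) ≈ 257.67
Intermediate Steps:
sqrt(26201 + T) = sqrt(26201 + 40192) = sqrt(66393) = 3*sqrt(7377)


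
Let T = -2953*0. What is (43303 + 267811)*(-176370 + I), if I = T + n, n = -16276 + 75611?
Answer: -36411226990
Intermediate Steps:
T = 0
n = 59335
I = 59335 (I = 0 + 59335 = 59335)
(43303 + 267811)*(-176370 + I) = (43303 + 267811)*(-176370 + 59335) = 311114*(-117035) = -36411226990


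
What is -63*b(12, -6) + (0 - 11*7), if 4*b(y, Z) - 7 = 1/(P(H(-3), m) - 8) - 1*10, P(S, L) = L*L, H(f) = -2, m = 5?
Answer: -1043/34 ≈ -30.676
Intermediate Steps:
P(S, L) = L²
b(y, Z) = -25/34 (b(y, Z) = 7/4 + (1/(5² - 8) - 1*10)/4 = 7/4 + (1/(25 - 8) - 10)/4 = 7/4 + (1/17 - 10)/4 = 7/4 + (¼)*(-169/17) = 7/4 - 169/68 = -25/34)
-63*b(12, -6) + (0 - 11*7) = -63*(-25/34) + (0 - 11*7) = 1575/34 + (0 - 77) = 1575/34 - 77 = -1043/34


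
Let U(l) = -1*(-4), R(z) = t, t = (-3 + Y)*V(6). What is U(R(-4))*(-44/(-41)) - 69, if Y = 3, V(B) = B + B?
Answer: -2653/41 ≈ -64.707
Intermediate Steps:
V(B) = 2*B
t = 0 (t = (-3 + 3)*(2*6) = 0*12 = 0)
R(z) = 0
U(l) = 4
U(R(-4))*(-44/(-41)) - 69 = 4*(-44/(-41)) - 69 = 4*(-44*(-1/41)) - 69 = 4*(44/41) - 69 = 176/41 - 69 = -2653/41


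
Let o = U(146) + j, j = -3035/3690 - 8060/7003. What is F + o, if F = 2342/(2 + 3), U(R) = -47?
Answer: 10838431393/25841070 ≈ 419.43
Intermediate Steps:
j = -10199101/5168214 (j = -3035*1/3690 - 8060*1/7003 = -607/738 - 8060/7003 = -10199101/5168214 ≈ -1.9734)
o = -253105159/5168214 (o = -47 - 10199101/5168214 = -253105159/5168214 ≈ -48.973)
F = 2342/5 ≈ 468.40
F + o = 2342/5 - 253105159/5168214 = 10838431393/25841070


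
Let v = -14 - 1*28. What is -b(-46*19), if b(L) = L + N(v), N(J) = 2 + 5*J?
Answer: 1082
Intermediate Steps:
v = -42 (v = -14 - 28 = -42)
b(L) = -208 + L (b(L) = L + (2 + 5*(-42)) = L + (2 - 210) = L - 208 = -208 + L)
-b(-46*19) = -(-208 - 46*19) = -(-208 - 874) = -1*(-1082) = 1082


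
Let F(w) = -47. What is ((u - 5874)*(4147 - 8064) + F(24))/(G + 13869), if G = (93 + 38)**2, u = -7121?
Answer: 25450684/15515 ≈ 1640.4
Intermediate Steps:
G = 17161 (G = 131**2 = 17161)
((u - 5874)*(4147 - 8064) + F(24))/(G + 13869) = ((-7121 - 5874)*(4147 - 8064) - 47)/(17161 + 13869) = (-12995*(-3917) - 47)/31030 = (50901415 - 47)*(1/31030) = 50901368*(1/31030) = 25450684/15515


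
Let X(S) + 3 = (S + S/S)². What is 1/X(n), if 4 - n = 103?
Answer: 1/9601 ≈ 0.00010416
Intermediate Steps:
n = -99 (n = 4 - 1*103 = 4 - 103 = -99)
X(S) = -3 + (1 + S)² (X(S) = -3 + (S + S/S)² = -3 + (S + 1)² = -3 + (1 + S)²)
1/X(n) = 1/(-3 + (1 - 99)²) = 1/(-3 + (-98)²) = 1/(-3 + 9604) = 1/9601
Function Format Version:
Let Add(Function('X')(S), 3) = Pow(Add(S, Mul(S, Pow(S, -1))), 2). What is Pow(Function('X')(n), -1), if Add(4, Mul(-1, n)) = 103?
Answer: Rational(1, 9601) ≈ 0.00010416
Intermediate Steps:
n = -99 (n = Add(4, Mul(-1, 103)) = Add(4, -103) = -99)
Function('X')(S) = Add(-3, Pow(Add(1, S), 2)) (Function('X')(S) = Add(-3, Pow(Add(S, Mul(S, Pow(S, -1))), 2)) = Add(-3, Pow(Add(S, 1), 2)) = Add(-3, Pow(Add(1, S), 2)))
Pow(Function('X')(n), -1) = Pow(Add(-3, Pow(Add(1, -99), 2)), -1) = Pow(Add(-3, Pow(-98, 2)), -1) = Pow(Add(-3, 9604), -1) = Pow(9601, -1) = Rational(1, 9601)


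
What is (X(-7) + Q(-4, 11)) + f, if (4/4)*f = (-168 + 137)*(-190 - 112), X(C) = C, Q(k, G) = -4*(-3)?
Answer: 9367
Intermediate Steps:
Q(k, G) = 12
f = 9362 (f = (-168 + 137)*(-190 - 112) = -31*(-302) = 9362)
(X(-7) + Q(-4, 11)) + f = (-7 + 12) + 9362 = 5 + 9362 = 9367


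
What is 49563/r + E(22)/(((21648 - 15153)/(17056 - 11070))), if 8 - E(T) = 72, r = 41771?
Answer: -15680725499/271302645 ≈ -57.798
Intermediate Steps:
E(T) = -64 (E(T) = 8 - 1*72 = 8 - 72 = -64)
49563/r + E(22)/(((21648 - 15153)/(17056 - 11070))) = 49563/41771 - 64*(17056 - 11070)/(21648 - 15153) = 49563*(1/41771) - 64/(6495/5986) = 49563/41771 - 64/(6495*(1/5986)) = 49563/41771 - 64/6495/5986 = 49563/41771 - 64*5986/6495 = 49563/41771 - 383104/6495 = -15680725499/271302645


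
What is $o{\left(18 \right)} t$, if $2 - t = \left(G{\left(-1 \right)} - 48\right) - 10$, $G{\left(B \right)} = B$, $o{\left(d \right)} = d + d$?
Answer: $2196$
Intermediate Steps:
$o{\left(d \right)} = 2 d$
$t = 61$ ($t = 2 - \left(\left(-1 - 48\right) - 10\right) = 2 - \left(-49 - 10\right) = 2 - -59 = 2 + 59 = 61$)
$o{\left(18 \right)} t = 2 \cdot 18 \cdot 61 = 36 \cdot 61 = 2196$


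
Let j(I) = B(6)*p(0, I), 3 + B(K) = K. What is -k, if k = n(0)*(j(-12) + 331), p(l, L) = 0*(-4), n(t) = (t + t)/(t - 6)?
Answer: 0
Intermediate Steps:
n(t) = 2*t/(-6 + t) (n(t) = (2*t)/(-6 + t) = 2*t/(-6 + t))
B(K) = -3 + K
p(l, L) = 0
j(I) = 0 (j(I) = (-3 + 6)*0 = 3*0 = 0)
k = 0 (k = (2*0/(-6 + 0))*(0 + 331) = (2*0/(-6))*331 = (2*0*(-1/6))*331 = 0*331 = 0)
-k = -1*0 = 0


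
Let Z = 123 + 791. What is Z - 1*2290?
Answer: -1376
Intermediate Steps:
Z = 914
Z - 1*2290 = 914 - 1*2290 = 914 - 2290 = -1376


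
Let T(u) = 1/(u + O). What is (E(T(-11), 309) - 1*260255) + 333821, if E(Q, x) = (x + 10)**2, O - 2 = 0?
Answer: 175327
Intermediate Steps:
O = 2 (O = 2 + 0 = 2)
T(u) = 1/(2 + u) (T(u) = 1/(u + 2) = 1/(2 + u))
E(Q, x) = (10 + x)**2
(E(T(-11), 309) - 1*260255) + 333821 = ((10 + 309)**2 - 1*260255) + 333821 = (319**2 - 260255) + 333821 = (101761 - 260255) + 333821 = -158494 + 333821 = 175327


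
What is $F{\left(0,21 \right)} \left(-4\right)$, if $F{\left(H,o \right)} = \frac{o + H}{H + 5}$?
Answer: $- \frac{84}{5} \approx -16.8$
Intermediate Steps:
$F{\left(H,o \right)} = \frac{H + o}{5 + H}$
$F{\left(0,21 \right)} \left(-4\right) = \frac{0 + 21}{5 + 0} \left(-4\right) = \frac{1}{5} \cdot 21 \left(-4\right) = \frac{21}{5} \left(-4\right) = - \frac{84}{5}$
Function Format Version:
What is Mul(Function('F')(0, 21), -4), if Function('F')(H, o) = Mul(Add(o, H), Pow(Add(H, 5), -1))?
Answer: Rational(-84, 5) ≈ -16.800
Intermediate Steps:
Function('F')(H, o) = Mul(Pow(Add(5, H), -1), Add(H, o)) (Function('F')(H, o) = Mul(Add(H, o), Pow(Add(5, H), -1)) = Mul(Pow(Add(5, H), -1), Add(H, o)))
Mul(Function('F')(0, 21), -4) = Mul(Mul(Pow(Add(5, 0), -1), Add(0, 21)), -4) = Mul(Mul(Pow(5, -1), 21), -4) = Mul(Mul(Rational(1, 5), 21), -4) = Mul(Rational(21, 5), -4) = Rational(-84, 5)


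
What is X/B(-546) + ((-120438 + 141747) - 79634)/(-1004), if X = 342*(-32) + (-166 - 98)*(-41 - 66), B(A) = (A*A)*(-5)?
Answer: 1034770301/17815980 ≈ 58.081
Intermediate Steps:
B(A) = -5*A² (B(A) = A²*(-5) = -5*A²)
X = 17304 (X = -10944 - 264*(-107) = -10944 + 28248 = 17304)
X/B(-546) + ((-120438 + 141747) - 79634)/(-1004) = 17304/((-5*(-546)²)) + ((-120438 + 141747) - 79634)/(-1004) = 17304/((-5*298116)) + (21309 - 79634)*(-1/1004) = 17304/(-1490580) - 58325*(-1/1004) = 17304*(-1/1490580) + 58325/1004 = -206/17745 + 58325/1004 = 1034770301/17815980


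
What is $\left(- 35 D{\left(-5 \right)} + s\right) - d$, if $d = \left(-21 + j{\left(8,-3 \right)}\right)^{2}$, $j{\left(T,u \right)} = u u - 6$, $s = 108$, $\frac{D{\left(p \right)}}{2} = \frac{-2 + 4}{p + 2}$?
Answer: $- \frac{508}{3} \approx -169.33$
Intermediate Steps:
$D{\left(p \right)} = \frac{4}{2 + p}$ ($D{\left(p \right)} = 2 \frac{-2 + 4}{p + 2} = 2 \frac{2}{2 + p} = \frac{4}{2 + p}$)
$j{\left(T,u \right)} = -6 + u^{2}$ ($j{\left(T,u \right)} = u^{2} - 6 = -6 + u^{2}$)
$d = 324$ ($d = \left(-21 - \left(6 - \left(-3\right)^{2}\right)\right)^{2} = \left(-21 + \left(-6 + 9\right)\right)^{2} = \left(-21 + 3\right)^{2} = \left(-18\right)^{2} = 324$)
$\left(- 35 D{\left(-5 \right)} + s\right) - d = \left(- 35 \frac{4}{2 - 5} + 108\right) - 324 = \left(- 35 \frac{4}{-3} + 108\right) - 324 = \left(- 35 \cdot 4 \left(- \frac{1}{3}\right) + 108\right) - 324 = \left(\left(-35\right) \left(- \frac{4}{3}\right) + 108\right) - 324 = \left(\frac{140}{3} + 108\right) - 324 = \frac{464}{3} - 324 = - \frac{508}{3}$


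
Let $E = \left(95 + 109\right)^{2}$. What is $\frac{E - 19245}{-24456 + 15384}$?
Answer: $- \frac{7457}{3024} \approx -2.4659$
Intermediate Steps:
$E = 41616$ ($E = 204^{2} = 41616$)
$\frac{E - 19245}{-24456 + 15384} = \frac{41616 - 19245}{-24456 + 15384} = \frac{22371}{-9072} = 22371 \left(- \frac{1}{9072}\right) = - \frac{7457}{3024}$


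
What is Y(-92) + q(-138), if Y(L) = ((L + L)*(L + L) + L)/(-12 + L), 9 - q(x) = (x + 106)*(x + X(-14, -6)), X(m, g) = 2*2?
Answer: -119695/26 ≈ -4603.7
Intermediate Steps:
X(m, g) = 4
q(x) = 9 - (4 + x)*(106 + x) (q(x) = 9 - (x + 106)*(x + 4) = 9 - (106 + x)*(4 + x) = 9 - (4 + x)*(106 + x))
Y(L) = (L + 4*L²)/(-12 + L) (Y(L) = ((2*L)*(2*L) + L)/(-12 + L) = (4*L² + L)/(-12 + L) = (L + 4*L²)/(-12 + L))
Y(-92) + q(-138) = -92*(1 + 4*(-92))/(-12 - 92) + (-415 - 1*(-138)² - 110*(-138)) = -92*(1 - 368)/(-104) + (-415 - 1*19044 + 15180) = -92*(-1/104)*(-367) + (-415 - 19044 + 15180) = -8441/26 - 4279 = -119695/26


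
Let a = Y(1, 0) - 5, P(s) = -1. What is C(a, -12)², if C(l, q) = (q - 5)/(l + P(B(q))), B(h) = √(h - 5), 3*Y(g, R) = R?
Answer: 289/36 ≈ 8.0278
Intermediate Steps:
Y(g, R) = R/3
B(h) = √(-5 + h)
a = -5 (a = (⅓)*0 - 5 = 0 - 5 = -5)
C(l, q) = (-5 + q)/(-1 + l) (C(l, q) = (q - 5)/(l - 1) = (-5 + q)/(-1 + l))
C(a, -12)² = ((-5 - 12)/(-1 - 5))² = (-17/(-6))² = (-⅙*(-17))² = (17/6)² = 289/36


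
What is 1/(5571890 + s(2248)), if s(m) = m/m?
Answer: 1/5571891 ≈ 1.7947e-7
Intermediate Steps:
s(m) = 1
1/(5571890 + s(2248)) = 1/(5571890 + 1) = 1/5571891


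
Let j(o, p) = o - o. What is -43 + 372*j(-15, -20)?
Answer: -43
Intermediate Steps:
j(o, p) = 0
-43 + 372*j(-15, -20) = -43 + 372*0 = -43 + 0 = -43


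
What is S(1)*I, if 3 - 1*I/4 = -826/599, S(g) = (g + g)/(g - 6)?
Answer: -20984/2995 ≈ -7.0063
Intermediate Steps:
S(g) = 2*g/(-6 + g) (S(g) = (2*g)/(-6 + g) = 2*g/(-6 + g))
I = 10492/599 (I = 12 - (-3304)/599 = 12 - 4*(-826/599) = 12 + 3304/599 = 10492/599 ≈ 17.516)
S(1)*I = (2*1/(-6 + 1))*(10492/599) = (2*1/(-5))*(10492/599) = (2*1*(-⅕))*(10492/599) = -⅖*10492/599 = -20984/2995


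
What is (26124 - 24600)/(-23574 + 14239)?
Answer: -1524/9335 ≈ -0.16326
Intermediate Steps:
(26124 - 24600)/(-23574 + 14239) = 1524/(-9335) = 1524*(-1/9335) = -1524/9335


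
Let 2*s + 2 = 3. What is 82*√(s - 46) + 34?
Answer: 34 + 41*I*√182 ≈ 34.0 + 553.12*I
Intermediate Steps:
s = ½ (s = -1 + (½)*3 = -1 + 3/2 = ½ ≈ 0.50000)
82*√(s - 46) + 34 = 82*√(½ - 46) + 34 = 82*√(-91/2) + 34 = 82*(I*√182/2) + 34 = 41*I*√182 + 34 = 34 + 41*I*√182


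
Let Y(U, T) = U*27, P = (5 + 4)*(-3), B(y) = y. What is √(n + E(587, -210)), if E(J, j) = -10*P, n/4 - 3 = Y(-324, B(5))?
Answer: I*√34710 ≈ 186.31*I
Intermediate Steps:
P = -27 (P = 9*(-3) = -27)
Y(U, T) = 27*U
n = -34980 (n = 12 + 4*(27*(-324)) = 12 + 4*(-8748) = 12 - 34992 = -34980)
E(J, j) = 270 (E(J, j) = -10*(-27) = 270)
√(n + E(587, -210)) = √(-34980 + 270) = √(-34710) = I*√34710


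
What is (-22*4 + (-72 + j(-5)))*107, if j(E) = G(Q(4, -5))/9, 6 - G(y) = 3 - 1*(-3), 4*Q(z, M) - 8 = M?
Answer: -17120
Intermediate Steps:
Q(z, M) = 2 + M/4
G(y) = 0 (G(y) = 6 - (3 - 1*(-3)) = 6 - (3 + 3) = 6 - 1*6 = 6 - 6 = 0)
j(E) = 0 (j(E) = 0/9 = 0*(⅑) = 0)
(-22*4 + (-72 + j(-5)))*107 = (-22*4 + (-72 + 0))*107 = (-88 - 72)*107 = -160*107 = -17120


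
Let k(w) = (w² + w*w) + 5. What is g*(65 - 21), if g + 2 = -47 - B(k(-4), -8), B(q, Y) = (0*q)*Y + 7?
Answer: -2464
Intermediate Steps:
k(w) = 5 + 2*w² (k(w) = (w² + w²) + 5 = 2*w² + 5 = 5 + 2*w²)
B(q, Y) = 7 (B(q, Y) = 0*Y + 7 = 0 + 7 = 7)
g = -56 (g = -2 + (-47 - 1*7) = -2 + (-47 - 7) = -2 - 54 = -56)
g*(65 - 21) = -56*(65 - 21) = -56*44 = -2464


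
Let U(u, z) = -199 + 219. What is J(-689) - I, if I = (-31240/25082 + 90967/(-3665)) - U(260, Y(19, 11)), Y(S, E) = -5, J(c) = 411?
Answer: 21008016162/45962765 ≈ 457.07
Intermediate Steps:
U(u, z) = 20
I = -2117319747/45962765 (I = (-31240/25082 + 90967/(-3665)) - 1*20 = (-31240*1/25082 + 90967*(-1/3665)) - 20 = (-15620/12541 - 90967/3665) - 20 = -1198064447/45962765 - 20 = -2117319747/45962765 ≈ -46.066)
J(-689) - I = 411 - 1*(-2117319747/45962765) = 411 + 2117319747/45962765 = 21008016162/45962765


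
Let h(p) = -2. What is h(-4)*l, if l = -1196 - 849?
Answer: 4090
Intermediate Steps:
l = -2045
h(-4)*l = -2*(-2045) = 4090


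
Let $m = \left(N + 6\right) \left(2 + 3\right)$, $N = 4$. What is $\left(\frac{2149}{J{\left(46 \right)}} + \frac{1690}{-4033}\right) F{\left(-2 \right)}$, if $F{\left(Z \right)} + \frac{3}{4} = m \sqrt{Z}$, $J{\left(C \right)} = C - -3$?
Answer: $- \frac{3678903}{112924} + \frac{61315050 i \sqrt{2}}{28231} \approx -32.579 + 3071.5 i$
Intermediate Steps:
$m = 50$ ($m = \left(4 + 6\right) \left(2 + 3\right) = 10 \cdot 5 = 50$)
$J{\left(C \right)} = 3 + C$ ($J{\left(C \right)} = C + 3 = 3 + C$)
$F{\left(Z \right)} = - \frac{3}{4} + 50 \sqrt{Z}$
$\left(\frac{2149}{J{\left(46 \right)}} + \frac{1690}{-4033}\right) F{\left(-2 \right)} = \left(\frac{2149}{3 + 46} + \frac{1690}{-4033}\right) \left(- \frac{3}{4} + 50 \sqrt{-2}\right) = \left(\frac{2149}{49} + 1690 \left(- \frac{1}{4033}\right)\right) \left(- \frac{3}{4} + 50 i \sqrt{2}\right) = \left(2149 \cdot \frac{1}{49} - \frac{1690}{4033}\right) \left(- \frac{3}{4} + 50 i \sqrt{2}\right) = \left(\frac{307}{7} - \frac{1690}{4033}\right) \left(- \frac{3}{4} + 50 i \sqrt{2}\right) = \frac{1226301 \left(- \frac{3}{4} + 50 i \sqrt{2}\right)}{28231} = - \frac{3678903}{112924} + \frac{61315050 i \sqrt{2}}{28231}$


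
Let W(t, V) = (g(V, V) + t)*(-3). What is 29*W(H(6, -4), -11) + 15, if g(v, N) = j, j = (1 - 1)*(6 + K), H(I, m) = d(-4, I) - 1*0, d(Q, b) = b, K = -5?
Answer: -507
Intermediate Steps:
H(I, m) = I (H(I, m) = I - 1*0 = I + 0 = I)
j = 0 (j = (1 - 1)*(6 - 5) = 0*1 = 0)
g(v, N) = 0
W(t, V) = -3*t (W(t, V) = (0 + t)*(-3) = t*(-3) = -3*t)
29*W(H(6, -4), -11) + 15 = 29*(-3*6) + 15 = 29*(-18) + 15 = -522 + 15 = -507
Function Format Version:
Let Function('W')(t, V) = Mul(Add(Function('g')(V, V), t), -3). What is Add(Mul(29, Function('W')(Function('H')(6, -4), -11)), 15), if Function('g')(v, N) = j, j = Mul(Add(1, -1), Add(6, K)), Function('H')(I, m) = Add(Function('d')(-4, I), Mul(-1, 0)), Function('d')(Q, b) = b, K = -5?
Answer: -507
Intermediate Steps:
Function('H')(I, m) = I (Function('H')(I, m) = Add(I, Mul(-1, 0)) = Add(I, 0) = I)
j = 0 (j = Mul(Add(1, -1), Add(6, -5)) = Mul(0, 1) = 0)
Function('g')(v, N) = 0
Function('W')(t, V) = Mul(-3, t) (Function('W')(t, V) = Mul(Add(0, t), -3) = Mul(t, -3) = Mul(-3, t))
Add(Mul(29, Function('W')(Function('H')(6, -4), -11)), 15) = Add(Mul(29, Mul(-3, 6)), 15) = Add(Mul(29, -18), 15) = Add(-522, 15) = -507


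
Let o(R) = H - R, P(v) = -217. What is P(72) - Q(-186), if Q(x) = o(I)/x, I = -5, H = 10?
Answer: -13449/62 ≈ -216.92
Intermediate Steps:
o(R) = 10 - R
Q(x) = 15/x (Q(x) = (10 - 1*(-5))/x = (10 + 5)/x = 15/x)
P(72) - Q(-186) = -217 - 15/(-186) = -217 - 15*(-1)/186 = -217 - 1*(-5/62) = -217 + 5/62 = -13449/62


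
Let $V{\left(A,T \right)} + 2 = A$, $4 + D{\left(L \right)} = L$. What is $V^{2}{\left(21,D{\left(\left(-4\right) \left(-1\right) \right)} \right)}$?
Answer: $361$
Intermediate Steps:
$D{\left(L \right)} = -4 + L$
$V{\left(A,T \right)} = -2 + A$
$V^{2}{\left(21,D{\left(\left(-4\right) \left(-1\right) \right)} \right)} = \left(-2 + 21\right)^{2} = 19^{2} = 361$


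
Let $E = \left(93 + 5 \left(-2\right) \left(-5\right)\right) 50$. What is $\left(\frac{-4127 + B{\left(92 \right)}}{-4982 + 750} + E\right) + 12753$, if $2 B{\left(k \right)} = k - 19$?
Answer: $\frac{168467173}{8464} \approx 19904.0$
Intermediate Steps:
$B{\left(k \right)} = - \frac{19}{2} + \frac{k}{2}$ ($B{\left(k \right)} = \frac{k - 19}{2} = \frac{-19 + k}{2} = - \frac{19}{2} + \frac{k}{2}$)
$E = 7150$ ($E = \left(93 - -50\right) 50 = \left(93 + 50\right) 50 = 143 \cdot 50 = 7150$)
$\left(\frac{-4127 + B{\left(92 \right)}}{-4982 + 750} + E\right) + 12753 = \left(\frac{-4127 + \left(- \frac{19}{2} + \frac{1}{2} \cdot 92\right)}{-4982 + 750} + 7150\right) + 12753 = \left(\frac{-4127 + \left(- \frac{19}{2} + 46\right)}{-4232} + 7150\right) + 12753 = \left(\left(-4127 + \frac{73}{2}\right) \left(- \frac{1}{4232}\right) + 7150\right) + 12753 = \left(\left(- \frac{8181}{2}\right) \left(- \frac{1}{4232}\right) + 7150\right) + 12753 = \left(\frac{8181}{8464} + 7150\right) + 12753 = \frac{60525781}{8464} + 12753 = \frac{168467173}{8464}$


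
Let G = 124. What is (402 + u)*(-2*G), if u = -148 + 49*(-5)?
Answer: -2232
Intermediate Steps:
u = -393 (u = -148 - 245 = -393)
(402 + u)*(-2*G) = (402 - 393)*(-2*124) = 9*(-248) = -2232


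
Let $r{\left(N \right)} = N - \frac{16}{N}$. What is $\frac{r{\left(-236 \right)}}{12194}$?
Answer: $- \frac{6960}{359723} \approx -0.019348$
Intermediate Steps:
$r{\left(N \right)} = N - \frac{16}{N}$
$\frac{r{\left(-236 \right)}}{12194} = \frac{-236 - \frac{16}{-236}}{12194} = \left(-236 - - \frac{4}{59}\right) \frac{1}{12194} = \left(-236 + \frac{4}{59}\right) \frac{1}{12194} = \left(- \frac{13920}{59}\right) \frac{1}{12194} = - \frac{6960}{359723}$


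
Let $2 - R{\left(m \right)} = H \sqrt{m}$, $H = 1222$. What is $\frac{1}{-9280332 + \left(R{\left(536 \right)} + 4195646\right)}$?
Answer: $- \frac{1271171}{6463302744908} + \frac{611 \sqrt{134}}{6463302744908} \approx -1.9558 \cdot 10^{-7}$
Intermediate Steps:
$R{\left(m \right)} = 2 - 1222 \sqrt{m}$
$\frac{1}{-9280332 + \left(R{\left(536 \right)} + 4195646\right)} = \frac{1}{-9280332 + \left(\left(2 - 1222 \sqrt{536}\right) + 4195646\right)} = \frac{1}{-9280332 + \left(\left(2 - 1222 \cdot 2 \sqrt{134}\right) + 4195646\right)} = \frac{1}{-9280332 + \left(\left(2 - 2444 \sqrt{134}\right) + 4195646\right)} = \frac{1}{-9280332 + \left(4195648 - 2444 \sqrt{134}\right)} = \frac{1}{-5084684 - 2444 \sqrt{134}}$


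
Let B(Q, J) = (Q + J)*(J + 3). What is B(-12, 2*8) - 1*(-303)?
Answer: 379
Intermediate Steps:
B(Q, J) = (3 + J)*(J + Q) (B(Q, J) = (J + Q)*(3 + J) = (3 + J)*(J + Q))
B(-12, 2*8) - 1*(-303) = ((2*8)² + 3*(2*8) + 3*(-12) + (2*8)*(-12)) - 1*(-303) = (16² + 3*16 - 36 + 16*(-12)) + 303 = (256 + 48 - 36 - 192) + 303 = 76 + 303 = 379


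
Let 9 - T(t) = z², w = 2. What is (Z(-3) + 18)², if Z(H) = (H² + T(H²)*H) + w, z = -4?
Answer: 2500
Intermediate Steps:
T(t) = -7 (T(t) = 9 - 1*(-4)² = 9 - 1*16 = 9 - 16 = -7)
Z(H) = 2 + H² - 7*H (Z(H) = (H² - 7*H) + 2 = 2 + H² - 7*H)
(Z(-3) + 18)² = ((2 + (-3)² - 7*(-3)) + 18)² = ((2 + 9 + 21) + 18)² = (32 + 18)² = 50² = 2500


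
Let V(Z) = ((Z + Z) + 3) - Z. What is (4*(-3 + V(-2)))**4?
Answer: 4096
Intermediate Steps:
V(Z) = 3 + Z (V(Z) = (2*Z + 3) - Z = (3 + 2*Z) - Z = 3 + Z)
(4*(-3 + V(-2)))**4 = (4*(-3 + (3 - 2)))**4 = (4*(-3 + 1))**4 = (4*(-2))**4 = (-8)**4 = 4096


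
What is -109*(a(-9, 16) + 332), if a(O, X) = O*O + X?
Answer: -46761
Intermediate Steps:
a(O, X) = X + O² (a(O, X) = O² + X = X + O²)
-109*(a(-9, 16) + 332) = -109*((16 + (-9)²) + 332) = -109*((16 + 81) + 332) = -109*(97 + 332) = -109*429 = -46761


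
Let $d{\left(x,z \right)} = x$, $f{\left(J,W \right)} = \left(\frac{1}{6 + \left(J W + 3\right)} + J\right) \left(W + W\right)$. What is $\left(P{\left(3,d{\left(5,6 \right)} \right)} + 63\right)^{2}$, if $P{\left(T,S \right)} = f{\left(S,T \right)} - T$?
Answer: $\frac{130321}{16} \approx 8145.1$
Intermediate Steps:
$f{\left(J,W \right)} = 2 W \left(J + \frac{1}{9 + J W}\right)$ ($f{\left(J,W \right)} = \left(\frac{1}{6 + \left(3 + J W\right)} + J\right) 2 W = \left(\frac{1}{9 + J W} + J\right) 2 W = \left(J + \frac{1}{9 + J W}\right) 2 W = 2 W \left(J + \frac{1}{9 + J W}\right)$)
$P{\left(T,S \right)} = - T + \frac{2 T \left(1 + 9 S + T S^{2}\right)}{9 + S T}$ ($P{\left(T,S \right)} = \frac{2 T \left(1 + 9 S + T S^{2}\right)}{9 + S T} - T = - T + \frac{2 T \left(1 + 9 S + T S^{2}\right)}{9 + S T}$)
$\left(P{\left(3,d{\left(5,6 \right)} \right)} + 63\right)^{2} = \left(\frac{3 \left(-7 + 18 \cdot 5 - 5 \cdot 3 + 2 \cdot 3 \cdot 5^{2}\right)}{9 + 5 \cdot 3} + 63\right)^{2} = \left(\frac{3 \left(-7 + 90 - 15 + 2 \cdot 3 \cdot 25\right)}{9 + 15} + 63\right)^{2} = \left(\frac{3 \left(-7 + 90 - 15 + 150\right)}{24} + 63\right)^{2} = \left(3 \cdot \frac{1}{24} \cdot 218 + 63\right)^{2} = \left(\frac{109}{4} + 63\right)^{2} = \left(\frac{361}{4}\right)^{2} = \frac{130321}{16}$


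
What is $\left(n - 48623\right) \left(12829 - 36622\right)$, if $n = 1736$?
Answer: $1115582391$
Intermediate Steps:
$\left(n - 48623\right) \left(12829 - 36622\right) = \left(1736 - 48623\right) \left(12829 - 36622\right) = \left(-46887\right) \left(-23793\right) = 1115582391$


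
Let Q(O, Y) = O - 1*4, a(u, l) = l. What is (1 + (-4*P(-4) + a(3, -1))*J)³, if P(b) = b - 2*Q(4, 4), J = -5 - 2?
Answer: -1124864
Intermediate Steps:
Q(O, Y) = -4 + O (Q(O, Y) = O - 4 = -4 + O)
J = -7
P(b) = b (P(b) = b - 2*(-4 + 4) = b - 2*0 = b + 0 = b)
(1 + (-4*P(-4) + a(3, -1))*J)³ = (1 + (-4*(-4) - 1)*(-7))³ = (1 + (16 - 1)*(-7))³ = (1 + 15*(-7))³ = (1 - 105)³ = (-104)³ = -1124864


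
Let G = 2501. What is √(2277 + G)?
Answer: √4778 ≈ 69.123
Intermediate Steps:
√(2277 + G) = √(2277 + 2501) = √4778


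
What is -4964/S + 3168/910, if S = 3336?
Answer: 756401/379470 ≈ 1.9933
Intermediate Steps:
-4964/S + 3168/910 = -4964/3336 + 3168/910 = -4964*1/3336 + 3168*(1/910) = -1241/834 + 1584/455 = 756401/379470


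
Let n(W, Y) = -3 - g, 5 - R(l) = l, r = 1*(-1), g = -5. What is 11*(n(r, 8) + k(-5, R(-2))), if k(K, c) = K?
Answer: -33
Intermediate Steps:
r = -1
R(l) = 5 - l
n(W, Y) = 2 (n(W, Y) = -3 - 1*(-5) = -3 + 5 = 2)
11*(n(r, 8) + k(-5, R(-2))) = 11*(2 - 5) = 11*(-3) = -33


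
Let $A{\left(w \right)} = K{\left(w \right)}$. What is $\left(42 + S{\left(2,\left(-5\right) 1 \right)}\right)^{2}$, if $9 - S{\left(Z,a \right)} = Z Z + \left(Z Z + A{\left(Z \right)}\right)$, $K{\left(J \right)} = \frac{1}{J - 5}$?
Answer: $\frac{16900}{9} \approx 1877.8$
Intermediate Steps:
$K{\left(J \right)} = \frac{1}{-5 + J}$
$A{\left(w \right)} = \frac{1}{-5 + w}$
$S{\left(Z,a \right)} = 9 - \frac{1}{-5 + Z} - 2 Z^{2}$ ($S{\left(Z,a \right)} = 9 - \left(Z Z + \left(Z Z + \frac{1}{-5 + Z}\right)\right) = 9 - \left(Z^{2} + \left(Z^{2} + \frac{1}{-5 + Z}\right)\right) = 9 - \left(\frac{1}{-5 + Z} + 2 Z^{2}\right) = 9 - \frac{1}{-5 + Z} - 2 Z^{2}$)
$\left(42 + S{\left(2,\left(-5\right) 1 \right)}\right)^{2} = \left(42 + \frac{-1 + \left(-5 + 2\right) \left(9 - 2 \cdot 2^{2}\right)}{-5 + 2}\right)^{2} = \left(42 + \frac{-1 - 3 \left(9 - 8\right)}{-3}\right)^{2} = \left(42 - \frac{-1 - 3 \left(9 - 8\right)}{3}\right)^{2} = \left(42 - \frac{-1 - 3}{3}\right)^{2} = \left(42 - - \frac{4}{3}\right)^{2} = \left(42 + \frac{4}{3}\right)^{2} = \left(\frac{130}{3}\right)^{2} = \frac{16900}{9}$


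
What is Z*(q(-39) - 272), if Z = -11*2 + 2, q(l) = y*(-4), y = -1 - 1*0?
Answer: 5360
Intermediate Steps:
y = -1 (y = -1 + 0 = -1)
q(l) = 4 (q(l) = -1*(-4) = 4)
Z = -20 (Z = -22 + 2 = -20)
Z*(q(-39) - 272) = -20*(4 - 272) = -20*(-268) = 5360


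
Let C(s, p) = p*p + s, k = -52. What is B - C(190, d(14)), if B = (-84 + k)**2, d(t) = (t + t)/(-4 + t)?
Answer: 457454/25 ≈ 18298.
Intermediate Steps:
d(t) = 2*t/(-4 + t) (d(t) = (2*t)/(-4 + t) = 2*t/(-4 + t))
C(s, p) = s + p**2 (C(s, p) = p**2 + s = s + p**2)
B = 18496 (B = (-84 - 52)**2 = (-136)**2 = 18496)
B - C(190, d(14)) = 18496 - (190 + (2*14/(-4 + 14))**2) = 18496 - (190 + (2*14/10)**2) = 18496 - (190 + (2*14*(1/10))**2) = 18496 - (190 + (14/5)**2) = 18496 - (190 + 196/25) = 18496 - 1*4946/25 = 18496 - 4946/25 = 457454/25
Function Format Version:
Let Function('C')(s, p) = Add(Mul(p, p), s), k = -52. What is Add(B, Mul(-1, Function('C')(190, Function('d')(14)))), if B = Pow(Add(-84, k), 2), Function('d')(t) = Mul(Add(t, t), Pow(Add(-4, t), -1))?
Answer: Rational(457454, 25) ≈ 18298.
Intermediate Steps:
Function('d')(t) = Mul(2, t, Pow(Add(-4, t), -1)) (Function('d')(t) = Mul(Mul(2, t), Pow(Add(-4, t), -1)) = Mul(2, t, Pow(Add(-4, t), -1)))
Function('C')(s, p) = Add(s, Pow(p, 2)) (Function('C')(s, p) = Add(Pow(p, 2), s) = Add(s, Pow(p, 2)))
B = 18496 (B = Pow(Add(-84, -52), 2) = Pow(-136, 2) = 18496)
Add(B, Mul(-1, Function('C')(190, Function('d')(14)))) = Add(18496, Mul(-1, Add(190, Pow(Mul(2, 14, Pow(Add(-4, 14), -1)), 2)))) = Add(18496, Mul(-1, Add(190, Pow(Mul(2, 14, Pow(10, -1)), 2)))) = Add(18496, Mul(-1, Add(190, Pow(Mul(2, 14, Rational(1, 10)), 2)))) = Add(18496, Mul(-1, Add(190, Pow(Rational(14, 5), 2)))) = Add(18496, Mul(-1, Add(190, Rational(196, 25)))) = Add(18496, Mul(-1, Rational(4946, 25))) = Add(18496, Rational(-4946, 25)) = Rational(457454, 25)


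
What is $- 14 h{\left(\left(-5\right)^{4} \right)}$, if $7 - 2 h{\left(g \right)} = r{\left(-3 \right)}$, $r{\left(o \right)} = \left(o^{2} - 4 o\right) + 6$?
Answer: $140$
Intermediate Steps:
$r{\left(o \right)} = 6 + o^{2} - 4 o$
$h{\left(g \right)} = -10$ ($h{\left(g \right)} = \frac{7}{2} - \frac{6 + \left(-3\right)^{2} - -12}{2} = \frac{7}{2} - \frac{6 + 9 + 12}{2} = \frac{7}{2} - \frac{27}{2} = -10$)
$- 14 h{\left(\left(-5\right)^{4} \right)} = \left(-14\right) \left(-10\right) = 140$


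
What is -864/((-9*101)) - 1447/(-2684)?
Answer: 403811/271084 ≈ 1.4896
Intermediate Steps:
-864/((-9*101)) - 1447/(-2684) = -864/(-909) - 1447*(-1/2684) = -864*(-1/909) + 1447/2684 = 96/101 + 1447/2684 = 403811/271084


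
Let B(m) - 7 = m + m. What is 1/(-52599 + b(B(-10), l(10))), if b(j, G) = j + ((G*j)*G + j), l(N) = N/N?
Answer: -1/52638 ≈ -1.8998e-5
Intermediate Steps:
B(m) = 7 + 2*m (B(m) = 7 + (m + m) = 7 + 2*m)
l(N) = 1
b(j, G) = 2*j + j*G² (b(j, G) = j + (j*G² + j) = j + (j + j*G²) = 2*j + j*G²)
1/(-52599 + b(B(-10), l(10))) = 1/(-52599 + (7 + 2*(-10))*(2 + 1²)) = 1/(-52599 + (7 - 20)*(2 + 1)) = 1/(-52599 - 13*3) = 1/(-52599 - 39) = 1/(-52638) = -1/52638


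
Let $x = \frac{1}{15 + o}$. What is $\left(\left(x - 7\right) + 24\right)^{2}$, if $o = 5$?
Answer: $\frac{116281}{400} \approx 290.7$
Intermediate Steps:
$x = \frac{1}{20}$ ($x = \frac{1}{15 + 5} = \frac{1}{20} \approx 0.05$)
$\left(\left(x - 7\right) + 24\right)^{2} = \left(\left(\frac{1}{20} - 7\right) + 24\right)^{2} = \left(- \frac{139}{20} + 24\right)^{2} = \left(\frac{341}{20}\right)^{2} = \frac{116281}{400}$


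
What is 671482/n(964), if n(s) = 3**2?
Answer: 671482/9 ≈ 74609.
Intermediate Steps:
n(s) = 9
671482/n(964) = 671482/9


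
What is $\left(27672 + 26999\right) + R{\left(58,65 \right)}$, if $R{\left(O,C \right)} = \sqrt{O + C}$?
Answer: $54671 + \sqrt{123} \approx 54682.0$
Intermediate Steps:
$R{\left(O,C \right)} = \sqrt{C + O}$
$\left(27672 + 26999\right) + R{\left(58,65 \right)} = \left(27672 + 26999\right) + \sqrt{65 + 58} = 54671 + \sqrt{123}$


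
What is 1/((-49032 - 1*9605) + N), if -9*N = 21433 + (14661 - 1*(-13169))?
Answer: -3/192332 ≈ -1.5598e-5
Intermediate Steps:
N = -16421/3 (N = -(21433 + (14661 - 1*(-13169)))/9 = -(21433 + (14661 + 13169))/9 = -(21433 + 27830)/9 = -⅑*49263 = -16421/3 ≈ -5473.7)
1/((-49032 - 1*9605) + N) = 1/((-49032 - 1*9605) - 16421/3) = 1/((-49032 - 9605) - 16421/3) = 1/(-58637 - 16421/3) = 1/(-192332/3) = -3/192332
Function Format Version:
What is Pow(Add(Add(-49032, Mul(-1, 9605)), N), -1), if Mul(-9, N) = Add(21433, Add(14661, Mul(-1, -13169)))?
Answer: Rational(-3, 192332) ≈ -1.5598e-5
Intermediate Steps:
N = Rational(-16421, 3) (N = Mul(Rational(-1, 9), Add(21433, Add(14661, Mul(-1, -13169)))) = Mul(Rational(-1, 9), Add(21433, Add(14661, 13169))) = Mul(Rational(-1, 9), Add(21433, 27830)) = Mul(Rational(-1, 9), 49263) = Rational(-16421, 3) ≈ -5473.7)
Pow(Add(Add(-49032, Mul(-1, 9605)), N), -1) = Pow(Add(Add(-49032, Mul(-1, 9605)), Rational(-16421, 3)), -1) = Pow(Add(Add(-49032, -9605), Rational(-16421, 3)), -1) = Pow(Add(-58637, Rational(-16421, 3)), -1) = Pow(Rational(-192332, 3), -1) = Rational(-3, 192332)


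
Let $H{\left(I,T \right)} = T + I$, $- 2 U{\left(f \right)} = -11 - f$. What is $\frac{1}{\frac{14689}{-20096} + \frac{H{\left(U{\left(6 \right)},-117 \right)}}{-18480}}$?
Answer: $- \frac{3315840}{2404217} \approx -1.3792$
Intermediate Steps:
$U{\left(f \right)} = \frac{11}{2} + \frac{f}{2}$ ($U{\left(f \right)} = - \frac{-11 - f}{2} = \frac{11}{2} + \frac{f}{2}$)
$H{\left(I,T \right)} = I + T$
$\frac{1}{\frac{14689}{-20096} + \frac{H{\left(U{\left(6 \right)},-117 \right)}}{-18480}} = \frac{1}{\frac{14689}{-20096} + \frac{\left(\frac{11}{2} + \frac{1}{2} \cdot 6\right) - 117}{-18480}} = \frac{1}{14689 \left(- \frac{1}{20096}\right) + \left(\left(\frac{11}{2} + 3\right) - 117\right) \left(- \frac{1}{18480}\right)} = \frac{1}{- \frac{14689}{20096} + \left(\frac{17}{2} - 117\right) \left(- \frac{1}{18480}\right)} = \frac{1}{- \frac{14689}{20096} - - \frac{31}{5280}} = \frac{1}{- \frac{14689}{20096} + \frac{31}{5280}} = \frac{1}{- \frac{2404217}{3315840}} = - \frac{3315840}{2404217}$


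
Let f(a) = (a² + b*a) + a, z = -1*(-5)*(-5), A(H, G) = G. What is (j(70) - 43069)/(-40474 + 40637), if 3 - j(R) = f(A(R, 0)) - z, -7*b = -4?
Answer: -43091/163 ≈ -264.36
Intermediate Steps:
b = 4/7 (b = -⅐*(-4) = 4/7 ≈ 0.57143)
z = -25 (z = 5*(-5) = -25)
f(a) = a² + 11*a/7 (f(a) = (a² + 4*a/7) + a = a² + 11*a/7)
j(R) = -22 (j(R) = 3 - ((⅐)*0*(11 + 7*0) - 1*(-25)) = 3 - ((⅐)*0*(11 + 0) + 25) = 3 - ((⅐)*0*11 + 25) = 3 - (0 + 25) = 3 - 1*25 = 3 - 25 = -22)
(j(70) - 43069)/(-40474 + 40637) = (-22 - 43069)/(-40474 + 40637) = -43091/163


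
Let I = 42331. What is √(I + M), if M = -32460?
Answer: √9871 ≈ 99.353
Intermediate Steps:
√(I + M) = √(42331 - 32460) = √9871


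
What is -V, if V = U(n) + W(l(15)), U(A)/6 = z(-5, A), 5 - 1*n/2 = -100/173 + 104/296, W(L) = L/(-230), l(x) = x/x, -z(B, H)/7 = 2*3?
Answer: 57961/230 ≈ 252.00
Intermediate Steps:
z(B, H) = -42 (z(B, H) = -14*3 = -7*6 = -42)
l(x) = 1
W(L) = -L/230 (W(L) = L*(-1/230) = -L/230)
n = 66912/6401 (n = 10 - 2*(-100/173 + 104/296) = 10 - 2*(-100*1/173 + 104*(1/296)) = 10 - 2*(-100/173 + 13/37) = 10 - 2*(-1451/6401) = 10 + 2902/6401 = 66912/6401 ≈ 10.453)
U(A) = -252 (U(A) = 6*(-42) = -252)
V = -57961/230 (V = -252 - 1/230*1 = -252 - 1/230 = -57961/230 ≈ -252.00)
-V = -1*(-57961/230) = 57961/230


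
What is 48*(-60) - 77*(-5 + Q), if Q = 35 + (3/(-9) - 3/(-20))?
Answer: -310553/60 ≈ -5175.9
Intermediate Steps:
Q = 2089/60 (Q = 35 + (3*(-1/9) - 3*(-1/20)) = 35 + (-1/3 + 3/20) = 35 - 11/60 = 2089/60 ≈ 34.817)
48*(-60) - 77*(-5 + Q) = 48*(-60) - 77*(-5 + 2089/60) = -2880 - 77*1789/60 = -2880 - 137753/60 = -310553/60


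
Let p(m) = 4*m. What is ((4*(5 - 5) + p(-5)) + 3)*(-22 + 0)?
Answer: 374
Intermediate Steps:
((4*(5 - 5) + p(-5)) + 3)*(-22 + 0) = ((4*(5 - 5) + 4*(-5)) + 3)*(-22 + 0) = ((4*0 - 20) + 3)*(-22) = ((0 - 20) + 3)*(-22) = (-20 + 3)*(-22) = -17*(-22) = 374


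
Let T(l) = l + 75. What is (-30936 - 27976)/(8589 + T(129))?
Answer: -58912/8793 ≈ -6.6999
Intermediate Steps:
T(l) = 75 + l
(-30936 - 27976)/(8589 + T(129)) = (-30936 - 27976)/(8589 + (75 + 129)) = -58912/(8589 + 204) = -58912/8793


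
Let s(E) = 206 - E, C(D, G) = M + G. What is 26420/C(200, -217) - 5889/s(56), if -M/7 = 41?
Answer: -144397/1575 ≈ -91.681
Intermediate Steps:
M = -287 (M = -7*41 = -287)
C(D, G) = -287 + G
26420/C(200, -217) - 5889/s(56) = 26420/(-287 - 217) - 5889/(206 - 1*56) = 26420/(-504) - 5889/(206 - 56) = 26420*(-1/504) - 5889/150 = -6605/126 - 5889*1/150 = -6605/126 - 1963/50 = -144397/1575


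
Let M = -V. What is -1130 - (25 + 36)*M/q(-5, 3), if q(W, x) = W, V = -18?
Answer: -4552/5 ≈ -910.40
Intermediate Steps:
M = 18 (M = -1*(-18) = 18)
-1130 - (25 + 36)*M/q(-5, 3) = -1130 - (25 + 36)*18/(-5) = -1130 - 61*18*(-⅕) = -1130 - 61*(-18)/5 = -1130 - 1*(-1098/5) = -1130 + 1098/5 = -4552/5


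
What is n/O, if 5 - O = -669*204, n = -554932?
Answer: -554932/136481 ≈ -4.0660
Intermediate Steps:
O = 136481 (O = 5 - (-669)*204 = 5 - 1*(-136476) = 5 + 136476 = 136481)
n/O = -554932/136481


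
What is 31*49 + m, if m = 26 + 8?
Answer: 1553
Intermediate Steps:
m = 34
31*49 + m = 31*49 + 34 = 1519 + 34 = 1553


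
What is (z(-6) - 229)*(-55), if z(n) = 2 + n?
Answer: 12815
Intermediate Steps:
(z(-6) - 229)*(-55) = ((2 - 6) - 229)*(-55) = (-4 - 229)*(-55) = -233*(-55) = 12815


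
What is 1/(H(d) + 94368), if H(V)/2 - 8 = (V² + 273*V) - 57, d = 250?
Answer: 1/355770 ≈ 2.8108e-6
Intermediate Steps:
H(V) = -98 + 2*V² + 546*V (H(V) = 16 + 2*((V² + 273*V) - 57) = 16 + 2*(-57 + V² + 273*V) = 16 + (-114 + 2*V² + 546*V) = -98 + 2*V² + 546*V)
1/(H(d) + 94368) = 1/((-98 + 2*250² + 546*250) + 94368) = 1/((-98 + 2*62500 + 136500) + 94368) = 1/((-98 + 125000 + 136500) + 94368) = 1/(261402 + 94368) = 1/355770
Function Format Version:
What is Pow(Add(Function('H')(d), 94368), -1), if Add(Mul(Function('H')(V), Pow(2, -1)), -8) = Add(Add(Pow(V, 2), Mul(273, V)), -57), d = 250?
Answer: Rational(1, 355770) ≈ 2.8108e-6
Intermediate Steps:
Function('H')(V) = Add(-98, Mul(2, Pow(V, 2)), Mul(546, V)) (Function('H')(V) = Add(16, Mul(2, Add(Add(Pow(V, 2), Mul(273, V)), -57))) = Add(16, Mul(2, Add(-57, Pow(V, 2), Mul(273, V)))) = Add(16, Add(-114, Mul(2, Pow(V, 2)), Mul(546, V))) = Add(-98, Mul(2, Pow(V, 2)), Mul(546, V)))
Pow(Add(Function('H')(d), 94368), -1) = Pow(Add(Add(-98, Mul(2, Pow(250, 2)), Mul(546, 250)), 94368), -1) = Pow(Add(Add(-98, Mul(2, 62500), 136500), 94368), -1) = Pow(Add(Add(-98, 125000, 136500), 94368), -1) = Pow(Add(261402, 94368), -1) = Pow(355770, -1) = Rational(1, 355770)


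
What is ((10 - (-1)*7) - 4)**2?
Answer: 169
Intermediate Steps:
((10 - (-1)*7) - 4)**2 = ((10 - 1*(-7)) - 4)**2 = ((10 + 7) - 4)**2 = (17 - 4)**2 = 13**2 = 169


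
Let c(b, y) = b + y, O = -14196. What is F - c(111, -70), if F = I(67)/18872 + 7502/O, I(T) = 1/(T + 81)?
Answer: -8401084867/202297056 ≈ -41.528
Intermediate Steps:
I(T) = 1/(81 + T)
F = -106905571/202297056 (F = 1/((81 + 67)*18872) + 7502/(-14196) = (1/18872)/148 + 7502*(-1/14196) = (1/148)*(1/18872) - 3751/7098 = 1/2793056 - 3751/7098 = -106905571/202297056 ≈ -0.52846)
F - c(111, -70) = -106905571/202297056 - (111 - 70) = -106905571/202297056 - 1*41 = -106905571/202297056 - 41 = -8401084867/202297056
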